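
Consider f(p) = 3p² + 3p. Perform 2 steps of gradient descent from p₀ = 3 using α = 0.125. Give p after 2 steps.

-0.28125

f′(p) = 6p + 3
p₁ = 3 − 0.125·21 = 0.375
p₂ = 0.375 − 0.125·5.25 = -0.28125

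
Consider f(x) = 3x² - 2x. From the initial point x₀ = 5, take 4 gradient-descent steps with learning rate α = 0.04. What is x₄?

f′(x) = 6x - 2
Step 1: f′(5) = 28; x₁ = 5 − 0.04·28 = 3.88
Step 2: f′(3.88) = 21.28; x₂ = 3.88 − 0.04·21.28 = 3.0288
Step 3: f′(3.0288) = 16.1728; x₃ = 3.0288 − 0.04·16.1728 = 2.381888
Step 4: f′(2.381888) = 12.291328; x₄ = 2.381888 − 0.04·12.291328 = 1.89023488

1.89023488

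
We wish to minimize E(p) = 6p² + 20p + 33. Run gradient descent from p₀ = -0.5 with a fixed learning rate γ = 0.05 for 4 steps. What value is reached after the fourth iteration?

-1.6368

E′(p) = 12p + 20
Step 1: E′(-0.5) = 14; p₁ = -0.5 − 0.05·14 = -1.2
Step 2: E′(-1.2) = 5.6; p₂ = -1.2 − 0.05·5.6 = -1.48
Step 3: E′(-1.48) = 2.24; p₃ = -1.48 − 0.05·2.24 = -1.592
Step 4: E′(-1.592) = 0.896; p₄ = -1.592 − 0.05·0.896 = -1.6368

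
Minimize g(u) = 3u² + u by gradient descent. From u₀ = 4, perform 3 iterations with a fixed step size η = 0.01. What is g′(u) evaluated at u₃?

g′(u) = 6u + 1
Step 1: g′(4) = 25; u₁ = 4 − 0.01·25 = 3.75
Step 2: g′(3.75) = 23.5; u₂ = 3.75 − 0.01·23.5 = 3.515
Step 3: g′(3.515) = 22.09; u₃ = 3.515 − 0.01·22.09 = 3.2941
g′(u) at (3.2941) = 20.7646

20.7646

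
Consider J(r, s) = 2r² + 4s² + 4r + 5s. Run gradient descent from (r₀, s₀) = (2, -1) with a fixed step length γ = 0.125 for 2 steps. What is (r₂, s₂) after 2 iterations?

(-0.25, -0.625)

∇J = (4r + 4, 8s + 5)
(r₁, s₁) = (2, -1) − 0.125·(12, -3) = (0.5, -0.625)
(r₂, s₂) = (0.5, -0.625) − 0.125·(6, 0) = (-0.25, -0.625)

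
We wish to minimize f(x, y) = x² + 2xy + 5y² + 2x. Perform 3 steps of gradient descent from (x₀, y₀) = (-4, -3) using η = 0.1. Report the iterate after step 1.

(-2.8, 0.8)

∇f = (2x + 2y + 2, 2x + 10y)
(x₁, y₁) = (-4, -3) − 0.1·(-12, -38) = (-2.8, 0.8)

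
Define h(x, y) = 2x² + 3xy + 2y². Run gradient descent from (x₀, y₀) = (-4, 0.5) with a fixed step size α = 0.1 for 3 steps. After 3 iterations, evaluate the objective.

∇h = (4x + 3y, 3x + 4y)
(x₁, y₁) = (-4, 0.5) − 0.1·(-14.5, -10) = (-2.55, 1.5)
(x₂, y₂) = (-2.55, 1.5) − 0.1·(-5.7, -1.65) = (-1.98, 1.665)
(x₃, y₃) = (-1.98, 1.665) − 0.1·(-2.925, 0.72) = (-1.6875, 1.593)
h(-1.6875, 1.593) = 2.706048

2.706048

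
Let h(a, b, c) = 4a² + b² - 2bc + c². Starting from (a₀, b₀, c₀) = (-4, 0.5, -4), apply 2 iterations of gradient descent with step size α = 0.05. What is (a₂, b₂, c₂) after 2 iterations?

∇h = (8a, 2b - 2c, -2b + 2c)
Step 1: at (-4, 0.5, -4), ∇h = (-32, 9, -9) → (-4, 0.5, -4) − 0.05·(-32, 9, -9) = (-2.4, 0.05, -3.55)
Step 2: at (-2.4, 0.05, -3.55), ∇h = (-19.2, 7.2, -7.2) → (-2.4, 0.05, -3.55) − 0.05·(-19.2, 7.2, -7.2) = (-1.44, -0.31, -3.19)

(-1.44, -0.31, -3.19)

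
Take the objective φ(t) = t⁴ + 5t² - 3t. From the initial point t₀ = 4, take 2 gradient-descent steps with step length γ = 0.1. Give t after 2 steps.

6478.0108

φ′(t) = 4t³ + 10t - 3
t₁ = 4 − 0.1·293 = -25.3
t₂ = -25.3 − 0.1·(-65033.108) = 6478.0108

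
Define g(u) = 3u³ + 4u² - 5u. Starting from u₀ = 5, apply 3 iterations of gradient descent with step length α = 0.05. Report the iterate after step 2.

-33.35

g′(u) = 9u² + 8u - 5
Step 1: g′(5) = 260; u₁ = 5 − 0.05·260 = -8
Step 2: g′(-8) = 507; u₂ = -8 − 0.05·507 = -33.35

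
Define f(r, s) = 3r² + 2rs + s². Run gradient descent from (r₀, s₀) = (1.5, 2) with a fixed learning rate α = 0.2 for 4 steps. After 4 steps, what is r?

-0.132

∇f = (6r + 2s, 2r + 2s)
(r₁, s₁) = (1.5, 2) − 0.2·(13, 7) = (-1.1, 0.6)
(r₂, s₂) = (-1.1, 0.6) − 0.2·(-5.4, -1) = (-0.02, 0.8)
(r₃, s₃) = (-0.02, 0.8) − 0.2·(1.48, 1.56) = (-0.316, 0.488)
(r₄, s₄) = (-0.316, 0.488) − 0.2·(-0.92, 0.344) = (-0.132, 0.4192)
r = -0.132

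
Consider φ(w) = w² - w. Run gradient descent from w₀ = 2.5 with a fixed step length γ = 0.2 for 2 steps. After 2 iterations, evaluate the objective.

φ′(w) = 2w - 1
w₁ = 2.5 − 0.2·4 = 1.7
w₂ = 1.7 − 0.2·2.4 = 1.22
φ(1.22) = 0.2684

0.2684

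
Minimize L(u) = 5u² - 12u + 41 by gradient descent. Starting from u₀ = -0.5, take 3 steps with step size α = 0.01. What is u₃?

-0.0393

L′(u) = 10u - 12
u₁ = -0.5 − 0.01·(-17) = -0.33
u₂ = -0.33 − 0.01·(-15.3) = -0.177
u₃ = -0.177 − 0.01·(-13.77) = -0.0393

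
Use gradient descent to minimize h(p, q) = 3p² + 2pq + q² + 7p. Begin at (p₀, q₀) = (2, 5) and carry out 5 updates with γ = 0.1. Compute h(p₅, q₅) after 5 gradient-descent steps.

∇h = (6p + 2q + 7, 2p + 2q)
Step 1: at (2, 5), ∇h = (29, 14) → (2, 5) − 0.1·(29, 14) = (-0.9, 3.6)
Step 2: at (-0.9, 3.6), ∇h = (8.8, 5.4) → (-0.9, 3.6) − 0.1·(8.8, 5.4) = (-1.78, 3.06)
Step 3: at (-1.78, 3.06), ∇h = (2.44, 2.56) → (-1.78, 3.06) − 0.1·(2.44, 2.56) = (-2.024, 2.804)
Step 4: at (-2.024, 2.804), ∇h = (0.464, 1.56) → (-2.024, 2.804) − 0.1·(0.464, 1.56) = (-2.0704, 2.648)
Step 5: at (-2.0704, 2.648), ∇h = (-0.1264, 1.1552) → (-2.0704, 2.648) − 0.1·(-0.1264, 1.1552) = (-2.05776, 2.53248)
h(-2.05776, 2.53248) = -5.7102084864

-5.7102084864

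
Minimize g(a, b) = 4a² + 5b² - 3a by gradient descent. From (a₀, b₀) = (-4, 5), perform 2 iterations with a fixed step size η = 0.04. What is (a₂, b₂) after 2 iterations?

∇g = (8a - 3, 10b)
Step 1: at (-4, 5), ∇g = (-35, 50) → (-4, 5) − 0.04·(-35, 50) = (-2.6, 3)
Step 2: at (-2.6, 3), ∇g = (-23.8, 30) → (-2.6, 3) − 0.04·(-23.8, 30) = (-1.648, 1.8)

(-1.648, 1.8)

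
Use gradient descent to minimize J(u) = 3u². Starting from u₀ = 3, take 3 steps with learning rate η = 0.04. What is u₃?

J′(u) = 6u
Step 1: J′(3) = 18; u₁ = 3 − 0.04·18 = 2.28
Step 2: J′(2.28) = 13.68; u₂ = 2.28 − 0.04·13.68 = 1.7328
Step 3: J′(1.7328) = 10.3968; u₃ = 1.7328 − 0.04·10.3968 = 1.316928

1.316928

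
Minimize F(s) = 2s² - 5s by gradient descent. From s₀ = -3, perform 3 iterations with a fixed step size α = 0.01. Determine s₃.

F′(s) = 4s - 5
s₁ = -3 − 0.01·(-17) = -2.83
s₂ = -2.83 − 0.01·(-16.32) = -2.6668
s₃ = -2.6668 − 0.01·(-15.6672) = -2.510128

-2.510128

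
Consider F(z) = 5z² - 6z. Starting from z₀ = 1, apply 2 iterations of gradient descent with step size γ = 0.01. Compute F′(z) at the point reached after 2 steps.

3.24

F′(z) = 10z - 6
Step 1: F′(1) = 4; z₁ = 1 − 0.01·4 = 0.96
Step 2: F′(0.96) = 3.6; z₂ = 0.96 − 0.01·3.6 = 0.924
F′(z) at (0.924) = 3.24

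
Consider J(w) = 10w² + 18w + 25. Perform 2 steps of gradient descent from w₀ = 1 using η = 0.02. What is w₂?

J′(w) = 20w + 18
Step 1: J′(1) = 38; w₁ = 1 − 0.02·38 = 0.24
Step 2: J′(0.24) = 22.8; w₂ = 0.24 − 0.02·22.8 = -0.216

-0.216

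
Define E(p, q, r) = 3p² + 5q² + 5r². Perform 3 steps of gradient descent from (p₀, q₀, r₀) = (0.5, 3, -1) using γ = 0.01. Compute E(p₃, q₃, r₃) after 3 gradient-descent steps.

∇E = (6p, 10q, 10r)
Step 1: at (0.5, 3, -1), ∇E = (3, 30, -10) → (0.5, 3, -1) − 0.01·(3, 30, -10) = (0.47, 2.7, -0.9)
Step 2: at (0.47, 2.7, -0.9), ∇E = (2.82, 27, -9) → (0.47, 2.7, -0.9) − 0.01·(2.82, 27, -9) = (0.4418, 2.43, -0.81)
Step 3: at (0.4418, 2.43, -0.81), ∇E = (2.6508, 24.3, -8.1) → (0.4418, 2.43, -0.81) − 0.01·(2.6508, 24.3, -8.1) = (0.415292, 2.187, -0.729)
E(0.415292, 2.187, -0.729) = 27.089452335792

27.089452335792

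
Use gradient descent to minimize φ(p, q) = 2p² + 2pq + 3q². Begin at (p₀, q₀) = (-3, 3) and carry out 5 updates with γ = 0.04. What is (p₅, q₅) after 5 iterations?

∇φ = (4p + 2q, 2p + 6q)
Step 1: at (-3, 3), ∇φ = (-6, 12) → (-3, 3) − 0.04·(-6, 12) = (-2.76, 2.52)
Step 2: at (-2.76, 2.52), ∇φ = (-6, 9.6) → (-2.76, 2.52) − 0.04·(-6, 9.6) = (-2.52, 2.136)
Step 3: at (-2.52, 2.136), ∇φ = (-5.808, 7.776) → (-2.52, 2.136) − 0.04·(-5.808, 7.776) = (-2.28768, 1.82496)
Step 4: at (-2.28768, 1.82496), ∇φ = (-5.5008, 6.3744) → (-2.28768, 1.82496) − 0.04·(-5.5008, 6.3744) = (-2.067648, 1.569984)
Step 5: at (-2.067648, 1.569984), ∇φ = (-5.130624, 5.284608) → (-2.067648, 1.569984) − 0.04·(-5.130624, 5.284608) = (-1.86242304, 1.35859968)

(-1.86242304, 1.35859968)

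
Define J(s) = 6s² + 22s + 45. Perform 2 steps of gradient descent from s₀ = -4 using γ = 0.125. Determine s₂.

-2.375

J′(s) = 12s + 22
s₁ = -4 − 0.125·(-26) = -0.75
s₂ = -0.75 − 0.125·13 = -2.375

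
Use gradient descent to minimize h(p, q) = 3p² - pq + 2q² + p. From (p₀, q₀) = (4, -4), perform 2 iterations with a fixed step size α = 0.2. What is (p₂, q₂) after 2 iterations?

(0.16, -0.36)

∇h = (6p - q + 1, -p + 4q)
(p₁, q₁) = (4, -4) − 0.2·(29, -20) = (-1.8, 0)
(p₂, q₂) = (-1.8, 0) − 0.2·(-9.8, 1.8) = (0.16, -0.36)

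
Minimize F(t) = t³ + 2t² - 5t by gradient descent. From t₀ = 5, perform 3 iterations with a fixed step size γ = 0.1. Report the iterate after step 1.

F′(t) = 3t² + 4t - 5
Step 1: F′(5) = 90; t₁ = 5 − 0.1·90 = -4

-4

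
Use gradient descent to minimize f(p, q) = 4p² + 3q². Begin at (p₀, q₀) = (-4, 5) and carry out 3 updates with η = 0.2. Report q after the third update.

∇f = (8p, 6q)
Step 1: at (-4, 5), ∇f = (-32, 30) → (-4, 5) − 0.2·(-32, 30) = (2.4, -1)
Step 2: at (2.4, -1), ∇f = (19.2, -6) → (2.4, -1) − 0.2·(19.2, -6) = (-1.44, 0.2)
Step 3: at (-1.44, 0.2), ∇f = (-11.52, 1.2) → (-1.44, 0.2) − 0.2·(-11.52, 1.2) = (0.864, -0.04)
q = -0.04

-0.04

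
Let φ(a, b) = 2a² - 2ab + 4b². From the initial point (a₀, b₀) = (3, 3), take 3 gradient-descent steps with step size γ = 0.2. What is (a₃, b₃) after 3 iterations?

(0.456, -0.6)

∇φ = (4a - 2b, -2a + 8b)
Step 1: at (3, 3), ∇φ = (6, 18) → (3, 3) − 0.2·(6, 18) = (1.8, -0.6)
Step 2: at (1.8, -0.6), ∇φ = (8.4, -8.4) → (1.8, -0.6) − 0.2·(8.4, -8.4) = (0.12, 1.08)
Step 3: at (0.12, 1.08), ∇φ = (-1.68, 8.4) → (0.12, 1.08) − 0.2·(-1.68, 8.4) = (0.456, -0.6)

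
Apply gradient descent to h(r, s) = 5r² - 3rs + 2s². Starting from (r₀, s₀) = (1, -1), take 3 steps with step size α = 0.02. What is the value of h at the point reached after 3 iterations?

∇h = (10r - 3s, -3r + 4s)
(r₁, s₁) = (1, -1) − 0.02·(13, -7) = (0.74, -0.86)
(r₂, s₂) = (0.74, -0.86) − 0.02·(9.98, -5.66) = (0.5404, -0.7468)
(r₃, s₃) = (0.5404, -0.7468) − 0.02·(7.6444, -4.6084) = (0.387512, -0.654632)
h(0.387512, -0.654632) = 2.36894712832

2.36894712832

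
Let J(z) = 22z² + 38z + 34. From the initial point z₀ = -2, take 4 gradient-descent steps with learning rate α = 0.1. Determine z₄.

J′(z) = 44z + 38
Step 1: J′(-2) = -50; z₁ = -2 − 0.1·(-50) = 3
Step 2: J′(3) = 170; z₂ = 3 − 0.1·170 = -14
Step 3: J′(-14) = -578; z₃ = -14 − 0.1·(-578) = 43.8
Step 4: J′(43.8) = 1965.2; z₄ = 43.8 − 0.1·1965.2 = -152.72

-152.72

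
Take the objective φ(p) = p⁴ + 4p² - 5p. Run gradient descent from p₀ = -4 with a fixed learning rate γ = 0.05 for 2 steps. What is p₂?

-234.949925

φ′(p) = 4p³ + 8p - 5
Step 1: φ′(-4) = -293; p₁ = -4 − 0.05·(-293) = 10.65
Step 2: φ′(10.65) = 4911.9985; p₂ = 10.65 − 0.05·4911.9985 = -234.949925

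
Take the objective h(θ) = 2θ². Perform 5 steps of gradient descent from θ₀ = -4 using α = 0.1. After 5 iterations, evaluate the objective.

0.1934917632

h′(θ) = 4θ
θ₁ = -4 − 0.1·(-16) = -2.4
θ₂ = -2.4 − 0.1·(-9.6) = -1.44
θ₃ = -1.44 − 0.1·(-5.76) = -0.864
θ₄ = -0.864 − 0.1·(-3.456) = -0.5184
θ₅ = -0.5184 − 0.1·(-2.0736) = -0.31104
h(-0.31104) = 0.1934917632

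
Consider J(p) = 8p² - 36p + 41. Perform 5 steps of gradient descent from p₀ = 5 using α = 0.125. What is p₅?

J′(p) = 16p - 36
Step 1: J′(5) = 44; p₁ = 5 − 0.125·44 = -0.5
Step 2: J′(-0.5) = -44; p₂ = -0.5 − 0.125·(-44) = 5
Step 3: J′(5) = 44; p₃ = 5 − 0.125·44 = -0.5
Step 4: J′(-0.5) = -44; p₄ = -0.5 − 0.125·(-44) = 5
Step 5: J′(5) = 44; p₅ = 5 − 0.125·44 = -0.5

-0.5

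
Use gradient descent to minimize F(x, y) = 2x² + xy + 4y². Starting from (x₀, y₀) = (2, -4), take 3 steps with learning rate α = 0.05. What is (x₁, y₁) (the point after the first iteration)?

∇F = (4x + y, x + 8y)
(x₁, y₁) = (2, -4) − 0.05·(4, -30) = (1.8, -2.5)

(1.8, -2.5)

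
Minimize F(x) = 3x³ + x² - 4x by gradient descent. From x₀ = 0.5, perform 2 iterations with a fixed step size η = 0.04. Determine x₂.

0.546476

F′(x) = 9x² + 2x - 4
x₁ = 0.5 − 0.04·(-0.75) = 0.53
x₂ = 0.53 − 0.04·(-0.4119) = 0.546476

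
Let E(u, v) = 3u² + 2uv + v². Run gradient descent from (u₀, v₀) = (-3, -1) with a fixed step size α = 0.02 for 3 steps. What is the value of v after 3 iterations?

∇E = (6u + 2v, 2u + 2v)
Step 1: at (-3, -1), ∇E = (-20, -8) → (-3, -1) − 0.02·(-20, -8) = (-2.6, -0.84)
Step 2: at (-2.6, -0.84), ∇E = (-17.28, -6.88) → (-2.6, -0.84) − 0.02·(-17.28, -6.88) = (-2.2544, -0.7024)
Step 3: at (-2.2544, -0.7024), ∇E = (-14.9312, -5.9136) → (-2.2544, -0.7024) − 0.02·(-14.9312, -5.9136) = (-1.955776, -0.584128)
v = -0.584128

-0.584128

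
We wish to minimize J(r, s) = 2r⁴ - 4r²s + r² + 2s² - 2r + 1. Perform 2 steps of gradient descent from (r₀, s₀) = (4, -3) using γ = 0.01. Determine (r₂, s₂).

(-0.90968448, -1.967216)

∇J = (8r³ - 8rs + 2r - 2, -4r² + 4s)
(r₁, s₁) = (4, -3) − 0.01·(614, -76) = (-2.14, -2.24)
(r₂, s₂) = (-2.14, -2.24) − 0.01·(-123.031552, -27.2784) = (-0.90968448, -1.967216)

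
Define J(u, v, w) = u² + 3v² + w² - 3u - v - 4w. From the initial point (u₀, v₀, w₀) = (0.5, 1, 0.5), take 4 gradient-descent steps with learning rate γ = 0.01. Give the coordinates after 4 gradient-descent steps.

∇J = (2u - 3, 6v - 1, 2w - 4)
Step 1: at (0.5, 1, 0.5), ∇J = (-2, 5, -3) → (0.5, 1, 0.5) − 0.01·(-2, 5, -3) = (0.52, 0.95, 0.53)
Step 2: at (0.52, 0.95, 0.53), ∇J = (-1.96, 4.7, -2.94) → (0.52, 0.95, 0.53) − 0.01·(-1.96, 4.7, -2.94) = (0.5396, 0.903, 0.5594)
Step 3: at (0.5396, 0.903, 0.5594), ∇J = (-1.9208, 4.418, -2.8812) → (0.5396, 0.903, 0.5594) − 0.01·(-1.9208, 4.418, -2.8812) = (0.558808, 0.85882, 0.588212)
Step 4: at (0.558808, 0.85882, 0.588212), ∇J = (-1.882384, 4.15292, -2.823576) → (0.558808, 0.85882, 0.588212) − 0.01·(-1.882384, 4.15292, -2.823576) = (0.57763184, 0.8172908, 0.61644776)

(0.57763184, 0.8172908, 0.61644776)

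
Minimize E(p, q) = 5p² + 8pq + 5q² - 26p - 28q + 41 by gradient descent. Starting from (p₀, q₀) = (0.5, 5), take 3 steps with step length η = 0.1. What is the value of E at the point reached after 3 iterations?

8.978432

∇E = (10p + 8q - 26, 8p + 10q - 28)
Step 1: at (0.5, 5), ∇E = (19, 26) → (0.5, 5) − 0.1·(19, 26) = (-1.4, 2.4)
Step 2: at (-1.4, 2.4), ∇E = (-20.8, -15.2) → (-1.4, 2.4) − 0.1·(-20.8, -15.2) = (0.68, 3.92)
Step 3: at (0.68, 3.92), ∇E = (12.16, 16.64) → (0.68, 3.92) − 0.1·(12.16, 16.64) = (-0.536, 2.256)
E(-0.536, 2.256) = 8.978432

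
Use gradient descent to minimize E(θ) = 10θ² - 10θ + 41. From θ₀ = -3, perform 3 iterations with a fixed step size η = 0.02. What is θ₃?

E′(θ) = 20θ - 10
Step 1: E′(-3) = -70; θ₁ = -3 − 0.02·(-70) = -1.6
Step 2: E′(-1.6) = -42; θ₂ = -1.6 − 0.02·(-42) = -0.76
Step 3: E′(-0.76) = -25.2; θ₃ = -0.76 − 0.02·(-25.2) = -0.256

-0.256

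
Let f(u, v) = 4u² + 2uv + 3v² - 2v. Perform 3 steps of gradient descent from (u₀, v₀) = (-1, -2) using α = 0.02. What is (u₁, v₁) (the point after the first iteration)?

(-0.76, -1.68)

∇f = (8u + 2v, 2u + 6v - 2)
(u₁, v₁) = (-1, -2) − 0.02·(-12, -16) = (-0.76, -1.68)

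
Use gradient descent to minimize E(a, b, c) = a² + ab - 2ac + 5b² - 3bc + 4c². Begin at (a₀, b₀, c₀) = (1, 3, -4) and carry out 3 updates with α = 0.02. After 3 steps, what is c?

-1.970656

∇E = (2a + b - 2c, a + 10b - 3c, -2a - 3b + 8c)
(a₁, b₁, c₁) = (1, 3, -4) − 0.02·(13, 43, -43) = (0.74, 2.14, -3.14)
(a₂, b₂, c₂) = (0.74, 2.14, -3.14) − 0.02·(9.9, 31.56, -33.02) = (0.542, 1.5088, -2.4796)
(a₃, b₃, c₃) = (0.542, 1.5088, -2.4796) − 0.02·(7.552, 23.0688, -25.4472) = (0.39096, 1.047424, -1.970656)
c = -1.970656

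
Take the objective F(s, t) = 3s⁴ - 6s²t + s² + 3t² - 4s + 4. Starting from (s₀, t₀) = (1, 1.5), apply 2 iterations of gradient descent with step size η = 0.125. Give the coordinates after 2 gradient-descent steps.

∇F = (12s³ - 12st + 2s - 4, -6s² + 6t)
Step 1: at (1, 1.5), ∇F = (-8, 3) → (1, 1.5) − 0.125·(-8, 3) = (2, 1.125)
Step 2: at (2, 1.125), ∇F = (69, -17.25) → (2, 1.125) − 0.125·(69, -17.25) = (-6.625, 3.28125)

(-6.625, 3.28125)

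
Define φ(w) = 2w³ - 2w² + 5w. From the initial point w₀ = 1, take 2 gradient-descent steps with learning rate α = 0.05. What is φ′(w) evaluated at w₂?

φ′(w) = 6w² - 4w + 5
Step 1: φ′(1) = 7; w₁ = 1 − 0.05·7 = 0.65
Step 2: φ′(0.65) = 4.935; w₂ = 0.65 − 0.05·4.935 = 0.40325
φ′(w) at (0.40325) = 4.362663375

4.362663375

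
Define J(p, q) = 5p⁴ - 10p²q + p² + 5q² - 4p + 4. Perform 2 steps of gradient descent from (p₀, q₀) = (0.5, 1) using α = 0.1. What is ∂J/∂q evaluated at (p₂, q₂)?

∇J = (20p³ - 20pq + 2p - 4, -10p² + 10q)
Step 1: at (0.5, 1), ∇J = (-10.5, 7.5) → (0.5, 1) − 0.1·(-10.5, 7.5) = (1.55, 0.25)
Step 2: at (1.55, 0.25), ∇J = (65.8275, -21.525) → (1.55, 0.25) − 0.1·(65.8275, -21.525) = (-5.03275, 2.4025)
∂J/∂q at (-5.03275, 2.4025) = -229.260725625

-229.260725625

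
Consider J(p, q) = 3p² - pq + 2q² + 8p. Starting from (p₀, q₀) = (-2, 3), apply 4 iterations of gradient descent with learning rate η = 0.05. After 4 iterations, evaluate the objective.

-2.052363668125

∇J = (6p - q + 8, -p + 4q)
(p₁, q₁) = (-2, 3) − 0.05·(-7, 14) = (-1.65, 2.3)
(p₂, q₂) = (-1.65, 2.3) − 0.05·(-4.2, 10.85) = (-1.44, 1.7575)
(p₃, q₃) = (-1.44, 1.7575) − 0.05·(-2.3975, 8.47) = (-1.320125, 1.334)
(p₄, q₄) = (-1.320125, 1.334) − 0.05·(-1.25475, 6.656125) = (-1.2573875, 1.00119375)
J(-1.2573875, 1.00119375) = -2.052363668125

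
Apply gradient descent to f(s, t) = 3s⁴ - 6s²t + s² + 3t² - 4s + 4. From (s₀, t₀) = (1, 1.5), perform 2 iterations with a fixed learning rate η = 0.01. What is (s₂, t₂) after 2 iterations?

(1.13774656, 1.451784)

∇f = (12s³ - 12st + 2s - 4, -6s² + 6t)
Step 1: at (1, 1.5), ∇f = (-8, 3) → (1, 1.5) − 0.01·(-8, 3) = (1.08, 1.47)
Step 2: at (1.08, 1.47), ∇f = (-5.774656, 1.8216) → (1.08, 1.47) − 0.01·(-5.774656, 1.8216) = (1.13774656, 1.451784)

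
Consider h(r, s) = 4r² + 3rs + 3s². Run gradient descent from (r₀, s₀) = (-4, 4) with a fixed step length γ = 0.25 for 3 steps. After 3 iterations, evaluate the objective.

55.7734375

∇h = (8r + 3s, 3r + 6s)
Step 1: at (-4, 4), ∇h = (-20, 12) → (-4, 4) − 0.25·(-20, 12) = (1, 1)
Step 2: at (1, 1), ∇h = (11, 9) → (1, 1) − 0.25·(11, 9) = (-1.75, -1.25)
Step 3: at (-1.75, -1.25), ∇h = (-17.75, -12.75) → (-1.75, -1.25) − 0.25·(-17.75, -12.75) = (2.6875, 1.9375)
h(2.6875, 1.9375) = 55.7734375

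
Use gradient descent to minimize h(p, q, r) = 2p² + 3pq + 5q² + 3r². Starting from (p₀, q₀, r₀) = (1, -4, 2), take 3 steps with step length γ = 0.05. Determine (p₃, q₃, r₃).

∇h = (4p + 3q, 3p + 10q, 6r)
(p₁, q₁, r₁) = (1, -4, 2) − 0.05·(-8, -37, 12) = (1.4, -2.15, 1.4)
(p₂, q₂, r₂) = (1.4, -2.15, 1.4) − 0.05·(-0.85, -17.3, 8.4) = (1.4425, -1.285, 0.98)
(p₃, q₃, r₃) = (1.4425, -1.285, 0.98) − 0.05·(1.915, -8.5225, 5.88) = (1.34675, -0.858875, 0.686)

(1.34675, -0.858875, 0.686)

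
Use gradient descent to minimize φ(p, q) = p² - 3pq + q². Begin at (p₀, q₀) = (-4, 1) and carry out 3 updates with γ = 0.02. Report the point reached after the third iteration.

(-3.414312, 0.230688)

∇φ = (2p - 3q, -3p + 2q)
(p₁, q₁) = (-4, 1) − 0.02·(-11, 14) = (-3.78, 0.72)
(p₂, q₂) = (-3.78, 0.72) − 0.02·(-9.72, 12.78) = (-3.5856, 0.4644)
(p₃, q₃) = (-3.5856, 0.4644) − 0.02·(-8.5644, 11.6856) = (-3.414312, 0.230688)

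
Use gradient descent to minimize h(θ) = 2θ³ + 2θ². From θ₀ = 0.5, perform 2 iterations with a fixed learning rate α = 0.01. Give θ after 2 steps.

0.4334265

h′(θ) = 6θ² + 4θ
Step 1: h′(0.5) = 3.5; θ₁ = 0.5 − 0.01·3.5 = 0.465
Step 2: h′(0.465) = 3.15735; θ₂ = 0.465 − 0.01·3.15735 = 0.4334265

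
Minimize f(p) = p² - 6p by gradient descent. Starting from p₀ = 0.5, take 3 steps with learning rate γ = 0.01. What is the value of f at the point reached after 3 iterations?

f′(p) = 2p - 6
p₁ = 0.5 − 0.01·(-5) = 0.55
p₂ = 0.55 − 0.01·(-4.9) = 0.599
p₃ = 0.599 − 0.01·(-4.802) = 0.64702
f(0.64702) = -3.4634851196

-3.4634851196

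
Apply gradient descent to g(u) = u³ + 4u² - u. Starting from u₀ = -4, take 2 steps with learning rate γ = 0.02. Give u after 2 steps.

-4.7014

g′(u) = 3u² + 8u - 1
Step 1: g′(-4) = 15; u₁ = -4 − 0.02·15 = -4.3
Step 2: g′(-4.3) = 20.07; u₂ = -4.3 − 0.02·20.07 = -4.7014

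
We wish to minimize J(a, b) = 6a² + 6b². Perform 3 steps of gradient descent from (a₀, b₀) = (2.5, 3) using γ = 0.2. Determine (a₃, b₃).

∇J = (12a, 12b)
Step 1: at (2.5, 3), ∇J = (30, 36) → (2.5, 3) − 0.2·(30, 36) = (-3.5, -4.2)
Step 2: at (-3.5, -4.2), ∇J = (-42, -50.4) → (-3.5, -4.2) − 0.2·(-42, -50.4) = (4.9, 5.88)
Step 3: at (4.9, 5.88), ∇J = (58.8, 70.56) → (4.9, 5.88) − 0.2·(58.8, 70.56) = (-6.86, -8.232)

(-6.86, -8.232)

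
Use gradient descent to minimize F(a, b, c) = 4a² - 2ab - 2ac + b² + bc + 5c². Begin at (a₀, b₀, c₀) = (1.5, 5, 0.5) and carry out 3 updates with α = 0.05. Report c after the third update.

-0.085875

∇F = (8a - 2b - 2c, -2a + 2b + c, -2a + b + 10c)
Step 1: at (1.5, 5, 0.5), ∇F = (1, 7.5, 7) → (1.5, 5, 0.5) − 0.05·(1, 7.5, 7) = (1.45, 4.625, 0.15)
Step 2: at (1.45, 4.625, 0.15), ∇F = (2.05, 6.5, 3.225) → (1.45, 4.625, 0.15) − 0.05·(2.05, 6.5, 3.225) = (1.3475, 4.3, -0.01125)
Step 3: at (1.3475, 4.3, -0.01125), ∇F = (2.2025, 5.89375, 1.4925) → (1.3475, 4.3, -0.01125) − 0.05·(2.2025, 5.89375, 1.4925) = (1.237375, 4.0053125, -0.085875)
c = -0.085875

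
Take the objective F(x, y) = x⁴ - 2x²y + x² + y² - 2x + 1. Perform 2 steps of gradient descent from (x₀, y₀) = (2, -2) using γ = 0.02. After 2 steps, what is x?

0.7792

∇F = (4x³ - 4xy + 2x - 2, -2x² + 2y)
(x₁, y₁) = (2, -2) − 0.02·(50, -12) = (1, -1.76)
(x₂, y₂) = (1, -1.76) − 0.02·(11.04, -5.52) = (0.7792, -1.6496)
x = 0.7792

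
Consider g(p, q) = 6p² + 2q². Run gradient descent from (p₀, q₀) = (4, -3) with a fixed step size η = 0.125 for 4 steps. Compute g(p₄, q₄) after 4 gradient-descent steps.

0.4453125

∇g = (12p, 4q)
(p₁, q₁) = (4, -3) − 0.125·(48, -12) = (-2, -1.5)
(p₂, q₂) = (-2, -1.5) − 0.125·(-24, -6) = (1, -0.75)
(p₃, q₃) = (1, -0.75) − 0.125·(12, -3) = (-0.5, -0.375)
(p₄, q₄) = (-0.5, -0.375) − 0.125·(-6, -1.5) = (0.25, -0.1875)
g(0.25, -0.1875) = 0.4453125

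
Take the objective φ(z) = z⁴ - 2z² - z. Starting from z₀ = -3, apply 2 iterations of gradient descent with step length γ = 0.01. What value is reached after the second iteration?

φ′(z) = 4z³ - 4z - 1
z₁ = -3 − 0.01·(-97) = -2.03
z₂ = -2.03 − 0.01·(-26.341708) = -1.76658292

-1.76658292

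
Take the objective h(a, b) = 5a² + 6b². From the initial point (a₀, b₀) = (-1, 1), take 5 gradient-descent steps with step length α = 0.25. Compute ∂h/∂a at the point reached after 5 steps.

75.9375

∇h = (10a, 12b)
Step 1: at (-1, 1), ∇h = (-10, 12) → (-1, 1) − 0.25·(-10, 12) = (1.5, -2)
Step 2: at (1.5, -2), ∇h = (15, -24) → (1.5, -2) − 0.25·(15, -24) = (-2.25, 4)
Step 3: at (-2.25, 4), ∇h = (-22.5, 48) → (-2.25, 4) − 0.25·(-22.5, 48) = (3.375, -8)
Step 4: at (3.375, -8), ∇h = (33.75, -96) → (3.375, -8) − 0.25·(33.75, -96) = (-5.0625, 16)
Step 5: at (-5.0625, 16), ∇h = (-50.625, 192) → (-5.0625, 16) − 0.25·(-50.625, 192) = (7.59375, -32)
∂h/∂a at (7.59375, -32) = 75.9375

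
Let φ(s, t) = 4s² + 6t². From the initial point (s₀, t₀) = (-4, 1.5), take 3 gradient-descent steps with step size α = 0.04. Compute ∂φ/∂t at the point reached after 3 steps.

∇φ = (8s, 12t)
(s₁, t₁) = (-4, 1.5) − 0.04·(-32, 18) = (-2.72, 0.78)
(s₂, t₂) = (-2.72, 0.78) − 0.04·(-21.76, 9.36) = (-1.8496, 0.4056)
(s₃, t₃) = (-1.8496, 0.4056) − 0.04·(-14.7968, 4.8672) = (-1.257728, 0.210912)
∂φ/∂t at (-1.257728, 0.210912) = 2.530944

2.530944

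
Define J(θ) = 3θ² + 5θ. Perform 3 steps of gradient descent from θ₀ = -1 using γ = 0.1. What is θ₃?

-0.844

J′(θ) = 6θ + 5
θ₁ = -1 − 0.1·(-1) = -0.9
θ₂ = -0.9 − 0.1·(-0.4) = -0.86
θ₃ = -0.86 − 0.1·(-0.16) = -0.844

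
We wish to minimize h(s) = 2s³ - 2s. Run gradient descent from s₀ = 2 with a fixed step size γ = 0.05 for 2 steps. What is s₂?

h′(s) = 6s² - 2
s₁ = 2 − 0.05·22 = 0.9
s₂ = 0.9 − 0.05·2.86 = 0.757

0.757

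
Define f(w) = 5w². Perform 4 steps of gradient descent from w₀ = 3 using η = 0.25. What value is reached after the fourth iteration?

f′(w) = 10w
w₁ = 3 − 0.25·30 = -4.5
w₂ = -4.5 − 0.25·(-45) = 6.75
w₃ = 6.75 − 0.25·67.5 = -10.125
w₄ = -10.125 − 0.25·(-101.25) = 15.1875

15.1875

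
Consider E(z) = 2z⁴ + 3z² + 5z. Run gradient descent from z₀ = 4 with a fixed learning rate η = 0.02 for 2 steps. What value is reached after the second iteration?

44.65273088

E′(z) = 8z³ + 6z + 5
Step 1: E′(4) = 541; z₁ = 4 − 0.02·541 = -6.82
Step 2: E′(-6.82) = -2573.636544; z₂ = -6.82 − 0.02·(-2573.636544) = 44.65273088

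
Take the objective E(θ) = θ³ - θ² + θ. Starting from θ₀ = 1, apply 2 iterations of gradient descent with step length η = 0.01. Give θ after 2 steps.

0.960788

E′(θ) = 3θ² - 2θ + 1
θ₁ = 1 − 0.01·2 = 0.98
θ₂ = 0.98 − 0.01·1.9212 = 0.960788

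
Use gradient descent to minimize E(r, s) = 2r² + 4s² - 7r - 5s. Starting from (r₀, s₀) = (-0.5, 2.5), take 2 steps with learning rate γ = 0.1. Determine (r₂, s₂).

(0.94, 0.7)

∇E = (4r - 7, 8s - 5)
Step 1: at (-0.5, 2.5), ∇E = (-9, 15) → (-0.5, 2.5) − 0.1·(-9, 15) = (0.4, 1)
Step 2: at (0.4, 1), ∇E = (-5.4, 3) → (0.4, 1) − 0.1·(-5.4, 3) = (0.94, 0.7)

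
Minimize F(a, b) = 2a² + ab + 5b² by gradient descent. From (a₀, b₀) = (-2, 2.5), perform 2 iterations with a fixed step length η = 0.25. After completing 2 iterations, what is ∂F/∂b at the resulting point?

∇F = (4a + b, a + 10b)
(a₁, b₁) = (-2, 2.5) − 0.25·(-5.5, 23) = (-0.625, -3.25)
(a₂, b₂) = (-0.625, -3.25) − 0.25·(-5.75, -33.125) = (0.8125, 5.03125)
∂F/∂b at (0.8125, 5.03125) = 51.125

51.125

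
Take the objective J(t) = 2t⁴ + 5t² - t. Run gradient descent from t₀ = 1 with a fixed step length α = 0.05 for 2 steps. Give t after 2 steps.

J′(t) = 8t³ + 10t - 1
t₁ = 1 − 0.05·17 = 0.15
t₂ = 0.15 − 0.05·0.527 = 0.12365

0.12365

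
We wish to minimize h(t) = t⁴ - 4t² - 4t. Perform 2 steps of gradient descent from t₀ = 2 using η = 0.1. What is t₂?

h′(t) = 4t³ - 8t - 4
Step 1: h′(2) = 12; t₁ = 2 − 0.1·12 = 0.8
Step 2: h′(0.8) = -8.352; t₂ = 0.8 − 0.1·(-8.352) = 1.6352

1.6352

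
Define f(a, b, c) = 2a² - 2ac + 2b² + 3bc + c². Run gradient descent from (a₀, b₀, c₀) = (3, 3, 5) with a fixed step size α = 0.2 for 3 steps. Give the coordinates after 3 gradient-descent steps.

(1.864, -2.736, 4.096)

∇f = (4a - 2c, 4b + 3c, -2a + 3b + 2c)
Step 1: at (3, 3, 5), ∇f = (2, 27, 13) → (3, 3, 5) − 0.2·(2, 27, 13) = (2.6, -2.4, 2.4)
Step 2: at (2.6, -2.4, 2.4), ∇f = (5.6, -2.4, -7.6) → (2.6, -2.4, 2.4) − 0.2·(5.6, -2.4, -7.6) = (1.48, -1.92, 3.92)
Step 3: at (1.48, -1.92, 3.92), ∇f = (-1.92, 4.08, -0.88) → (1.48, -1.92, 3.92) − 0.2·(-1.92, 4.08, -0.88) = (1.864, -2.736, 4.096)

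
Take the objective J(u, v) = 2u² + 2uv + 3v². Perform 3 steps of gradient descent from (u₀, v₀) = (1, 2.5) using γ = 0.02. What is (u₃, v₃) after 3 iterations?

(0.53984, 1.61712)

∇J = (4u + 2v, 2u + 6v)
(u₁, v₁) = (1, 2.5) − 0.02·(9, 17) = (0.82, 2.16)
(u₂, v₂) = (0.82, 2.16) − 0.02·(7.6, 14.6) = (0.668, 1.868)
(u₃, v₃) = (0.668, 1.868) − 0.02·(6.408, 12.544) = (0.53984, 1.61712)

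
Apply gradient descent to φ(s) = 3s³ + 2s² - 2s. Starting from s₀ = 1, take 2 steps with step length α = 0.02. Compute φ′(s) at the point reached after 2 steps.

φ′(s) = 9s² + 4s - 2
Step 1: φ′(1) = 11; s₁ = 1 − 0.02·11 = 0.78
Step 2: φ′(0.78) = 6.5956; s₂ = 0.78 − 0.02·6.5956 = 0.648088
φ′(s) at (0.648088) = 4.372514501696

4.372514501696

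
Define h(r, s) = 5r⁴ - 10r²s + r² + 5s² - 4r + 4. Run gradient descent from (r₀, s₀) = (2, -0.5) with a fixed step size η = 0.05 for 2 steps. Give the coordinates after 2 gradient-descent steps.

(324.65, 25.375)

∇h = (20r³ - 20rs + 2r - 4, -10r² + 10s)
Step 1: at (2, -0.5), ∇h = (180, -45) → (2, -0.5) − 0.05·(180, -45) = (-7, 1.75)
Step 2: at (-7, 1.75), ∇h = (-6633, -472.5) → (-7, 1.75) − 0.05·(-6633, -472.5) = (324.65, 25.375)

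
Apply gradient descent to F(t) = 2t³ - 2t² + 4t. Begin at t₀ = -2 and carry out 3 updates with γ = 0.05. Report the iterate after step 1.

F′(t) = 6t² - 4t + 4
t₁ = -2 − 0.05·36 = -3.8

-3.8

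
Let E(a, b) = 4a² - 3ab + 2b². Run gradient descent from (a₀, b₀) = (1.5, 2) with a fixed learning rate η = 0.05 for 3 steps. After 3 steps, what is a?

∇E = (8a - 3b, -3a + 4b)
Step 1: at (1.5, 2), ∇E = (6, 3.5) → (1.5, 2) − 0.05·(6, 3.5) = (1.2, 1.825)
Step 2: at (1.2, 1.825), ∇E = (4.125, 3.7) → (1.2, 1.825) − 0.05·(4.125, 3.7) = (0.99375, 1.64)
Step 3: at (0.99375, 1.64), ∇E = (3.03, 3.57875) → (0.99375, 1.64) − 0.05·(3.03, 3.57875) = (0.84225, 1.4610625)
a = 0.84225

0.84225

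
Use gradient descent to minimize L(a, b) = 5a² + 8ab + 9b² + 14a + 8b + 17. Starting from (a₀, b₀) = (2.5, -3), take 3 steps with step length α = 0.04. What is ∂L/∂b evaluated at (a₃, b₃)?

-7.061376

∇L = (10a + 8b + 14, 8a + 18b + 8)
Step 1: at (2.5, -3), ∇L = (15, -26) → (2.5, -3) − 0.04·(15, -26) = (1.9, -1.96)
Step 2: at (1.9, -1.96), ∇L = (17.32, -12.08) → (1.9, -1.96) − 0.04·(17.32, -12.08) = (1.2072, -1.4768)
Step 3: at (1.2072, -1.4768), ∇L = (14.2576, -8.9248) → (1.2072, -1.4768) − 0.04·(14.2576, -8.9248) = (0.636896, -1.119808)
∂L/∂b at (0.636896, -1.119808) = -7.061376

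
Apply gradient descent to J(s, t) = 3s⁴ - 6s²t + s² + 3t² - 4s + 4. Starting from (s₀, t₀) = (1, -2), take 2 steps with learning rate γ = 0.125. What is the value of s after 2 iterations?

∇J = (12s³ - 12st + 2s - 4, -6s² + 6t)
Step 1: at (1, -2), ∇J = (34, -18) → (1, -2) − 0.125·(34, -18) = (-3.25, 0.25)
Step 2: at (-3.25, 0.25), ∇J = (-412.6875, -61.875) → (-3.25, 0.25) − 0.125·(-412.6875, -61.875) = (48.3359375, 7.984375)
s = 48.3359375

48.3359375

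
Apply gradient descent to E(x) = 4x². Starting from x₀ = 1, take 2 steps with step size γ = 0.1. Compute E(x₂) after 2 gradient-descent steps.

0.0064

E′(x) = 8x
Step 1: E′(1) = 8; x₁ = 1 − 0.1·8 = 0.2
Step 2: E′(0.2) = 1.6; x₂ = 0.2 − 0.1·1.6 = 0.04
E(0.04) = 0.0064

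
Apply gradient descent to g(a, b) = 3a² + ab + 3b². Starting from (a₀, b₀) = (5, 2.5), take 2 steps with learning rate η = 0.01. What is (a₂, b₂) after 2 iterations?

(4.3715, 2.11525)

∇g = (6a + b, a + 6b)
Step 1: at (5, 2.5), ∇g = (32.5, 20) → (5, 2.5) − 0.01·(32.5, 20) = (4.675, 2.3)
Step 2: at (4.675, 2.3), ∇g = (30.35, 18.475) → (4.675, 2.3) − 0.01·(30.35, 18.475) = (4.3715, 2.11525)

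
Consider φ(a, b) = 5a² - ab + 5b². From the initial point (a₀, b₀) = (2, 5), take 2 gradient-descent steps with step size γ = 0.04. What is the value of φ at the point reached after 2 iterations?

20.9309184

∇φ = (10a - b, -a + 10b)
Step 1: at (2, 5), ∇φ = (15, 48) → (2, 5) − 0.04·(15, 48) = (1.4, 3.08)
Step 2: at (1.4, 3.08), ∇φ = (10.92, 29.4) → (1.4, 3.08) − 0.04·(10.92, 29.4) = (0.9632, 1.904)
φ(0.9632, 1.904) = 20.9309184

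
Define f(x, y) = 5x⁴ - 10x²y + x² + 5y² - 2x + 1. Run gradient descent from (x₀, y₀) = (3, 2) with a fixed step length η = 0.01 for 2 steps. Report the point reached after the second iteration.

∇f = (20x³ - 20xy + 2x - 2, -10x² + 10y)
Step 1: at (3, 2), ∇f = (424, -70) → (3, 2) − 0.01·(424, -70) = (-1.24, 2.7)
Step 2: at (-1.24, 2.7), ∇f = (24.34752, 11.624) → (-1.24, 2.7) − 0.01·(24.34752, 11.624) = (-1.4834752, 2.58376)

(-1.4834752, 2.58376)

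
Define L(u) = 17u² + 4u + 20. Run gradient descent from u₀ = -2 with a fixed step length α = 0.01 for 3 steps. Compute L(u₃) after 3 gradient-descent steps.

24.743390871552

L′(u) = 34u + 4
Step 1: L′(-2) = -64; u₁ = -2 − 0.01·(-64) = -1.36
Step 2: L′(-1.36) = -42.24; u₂ = -1.36 − 0.01·(-42.24) = -0.9376
Step 3: L′(-0.9376) = -27.8784; u₃ = -0.9376 − 0.01·(-27.8784) = -0.658816
L(-0.658816) = 24.743390871552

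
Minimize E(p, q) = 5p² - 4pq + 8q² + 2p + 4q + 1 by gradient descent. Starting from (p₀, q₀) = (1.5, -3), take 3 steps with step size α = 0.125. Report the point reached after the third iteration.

∇E = (10p - 4q + 2, -4p + 16q + 4)
Step 1: at (1.5, -3), ∇E = (29, -50) → (1.5, -3) − 0.125·(29, -50) = (-2.125, 3.25)
Step 2: at (-2.125, 3.25), ∇E = (-32.25, 64.5) → (-2.125, 3.25) − 0.125·(-32.25, 64.5) = (1.90625, -4.8125)
Step 3: at (1.90625, -4.8125), ∇E = (40.3125, -80.625) → (1.90625, -4.8125) − 0.125·(40.3125, -80.625) = (-3.1328125, 5.265625)

(-3.1328125, 5.265625)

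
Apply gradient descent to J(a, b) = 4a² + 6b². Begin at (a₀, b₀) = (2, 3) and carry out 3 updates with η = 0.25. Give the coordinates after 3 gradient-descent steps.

∇J = (8a, 12b)
(a₁, b₁) = (2, 3) − 0.25·(16, 36) = (-2, -6)
(a₂, b₂) = (-2, -6) − 0.25·(-16, -72) = (2, 12)
(a₃, b₃) = (2, 12) − 0.25·(16, 144) = (-2, -24)

(-2, -24)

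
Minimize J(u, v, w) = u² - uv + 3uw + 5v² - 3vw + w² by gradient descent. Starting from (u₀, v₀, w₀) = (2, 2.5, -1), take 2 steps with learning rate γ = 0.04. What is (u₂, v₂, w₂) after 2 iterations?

(2.0568, 0.8552, -0.8632)

∇J = (2u - v + 3w, -u + 10v - 3w, 3u - 3v + 2w)
(u₁, v₁, w₁) = (2, 2.5, -1) − 0.04·(-1.5, 26, -3.5) = (2.06, 1.46, -0.86)
(u₂, v₂, w₂) = (2.06, 1.46, -0.86) − 0.04·(0.08, 15.12, 0.08) = (2.0568, 0.8552, -0.8632)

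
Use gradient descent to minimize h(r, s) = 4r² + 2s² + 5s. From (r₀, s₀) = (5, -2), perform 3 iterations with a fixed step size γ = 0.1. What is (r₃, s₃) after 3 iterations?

(0.04, -1.412)

∇h = (8r, 4s + 5)
(r₁, s₁) = (5, -2) − 0.1·(40, -3) = (1, -1.7)
(r₂, s₂) = (1, -1.7) − 0.1·(8, -1.8) = (0.2, -1.52)
(r₃, s₃) = (0.2, -1.52) − 0.1·(1.6, -1.08) = (0.04, -1.412)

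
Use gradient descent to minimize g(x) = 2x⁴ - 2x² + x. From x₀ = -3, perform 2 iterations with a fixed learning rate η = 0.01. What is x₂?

g′(x) = 8x³ - 4x + 1
x₁ = -3 − 0.01·(-203) = -0.97
x₂ = -0.97 − 0.01·(-2.421384) = -0.94578616

-0.94578616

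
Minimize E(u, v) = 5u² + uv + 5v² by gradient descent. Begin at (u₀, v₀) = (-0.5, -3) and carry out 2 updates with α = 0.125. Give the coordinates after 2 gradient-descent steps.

(-0.2265625, -0.265625)

∇E = (10u + v, u + 10v)
(u₁, v₁) = (-0.5, -3) − 0.125·(-8, -30.5) = (0.5, 0.8125)
(u₂, v₂) = (0.5, 0.8125) − 0.125·(5.8125, 8.625) = (-0.2265625, -0.265625)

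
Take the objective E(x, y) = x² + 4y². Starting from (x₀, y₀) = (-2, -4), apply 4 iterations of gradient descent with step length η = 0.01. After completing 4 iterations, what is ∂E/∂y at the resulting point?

-22.92457472

∇E = (2x, 8y)
Step 1: at (-2, -4), ∇E = (-4, -32) → (-2, -4) − 0.01·(-4, -32) = (-1.96, -3.68)
Step 2: at (-1.96, -3.68), ∇E = (-3.92, -29.44) → (-1.96, -3.68) − 0.01·(-3.92, -29.44) = (-1.9208, -3.3856)
Step 3: at (-1.9208, -3.3856), ∇E = (-3.8416, -27.0848) → (-1.9208, -3.3856) − 0.01·(-3.8416, -27.0848) = (-1.882384, -3.114752)
Step 4: at (-1.882384, -3.114752), ∇E = (-3.764768, -24.918016) → (-1.882384, -3.114752) − 0.01·(-3.764768, -24.918016) = (-1.84473632, -2.86557184)
∂E/∂y at (-1.84473632, -2.86557184) = -22.92457472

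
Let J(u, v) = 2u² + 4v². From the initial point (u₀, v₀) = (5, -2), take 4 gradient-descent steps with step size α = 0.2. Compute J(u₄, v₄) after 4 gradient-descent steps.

∇J = (4u, 8v)
Step 1: at (5, -2), ∇J = (20, -16) → (5, -2) − 0.2·(20, -16) = (1, 1.2)
Step 2: at (1, 1.2), ∇J = (4, 9.6) → (1, 1.2) − 0.2·(4, 9.6) = (0.2, -0.72)
Step 3: at (0.2, -0.72), ∇J = (0.8, -5.76) → (0.2, -0.72) − 0.2·(0.8, -5.76) = (0.04, 0.432)
Step 4: at (0.04, 0.432), ∇J = (0.16, 3.456) → (0.04, 0.432) − 0.2·(0.16, 3.456) = (0.008, -0.2592)
J(0.008, -0.2592) = 0.26886656

0.26886656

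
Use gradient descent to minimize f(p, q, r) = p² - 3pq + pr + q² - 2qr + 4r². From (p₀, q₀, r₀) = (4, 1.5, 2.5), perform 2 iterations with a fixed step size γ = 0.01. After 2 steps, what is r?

2.1002

∇f = (2p - 3q + r, -3p + 2q - 2r, p - 2q + 8r)
Step 1: at (4, 1.5, 2.5), ∇f = (6, -14, 21) → (4, 1.5, 2.5) − 0.01·(6, -14, 21) = (3.94, 1.64, 2.29)
Step 2: at (3.94, 1.64, 2.29), ∇f = (5.25, -13.12, 18.98) → (3.94, 1.64, 2.29) − 0.01·(5.25, -13.12, 18.98) = (3.8875, 1.7712, 2.1002)
r = 2.1002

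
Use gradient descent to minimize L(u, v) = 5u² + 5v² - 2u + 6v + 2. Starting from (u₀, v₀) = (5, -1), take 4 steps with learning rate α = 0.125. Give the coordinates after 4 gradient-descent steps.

∇L = (10u - 2, 10v + 6)
Step 1: at (5, -1), ∇L = (48, -4) → (5, -1) − 0.125·(48, -4) = (-1, -0.5)
Step 2: at (-1, -0.5), ∇L = (-12, 1) → (-1, -0.5) − 0.125·(-12, 1) = (0.5, -0.625)
Step 3: at (0.5, -0.625), ∇L = (3, -0.25) → (0.5, -0.625) − 0.125·(3, -0.25) = (0.125, -0.59375)
Step 4: at (0.125, -0.59375), ∇L = (-0.75, 0.0625) → (0.125, -0.59375) − 0.125·(-0.75, 0.0625) = (0.21875, -0.6015625)

(0.21875, -0.6015625)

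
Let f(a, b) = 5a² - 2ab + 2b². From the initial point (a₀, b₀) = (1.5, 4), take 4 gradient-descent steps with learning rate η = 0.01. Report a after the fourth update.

∇f = (10a - 2b, -2a + 4b)
(a₁, b₁) = (1.5, 4) − 0.01·(7, 13) = (1.43, 3.87)
(a₂, b₂) = (1.43, 3.87) − 0.01·(6.56, 12.62) = (1.3644, 3.7438)
(a₃, b₃) = (1.3644, 3.7438) − 0.01·(6.1564, 12.2464) = (1.302836, 3.621336)
(a₄, b₄) = (1.302836, 3.621336) − 0.01·(5.785688, 11.879672) = (1.24497912, 3.50253928)
a = 1.24497912

1.24497912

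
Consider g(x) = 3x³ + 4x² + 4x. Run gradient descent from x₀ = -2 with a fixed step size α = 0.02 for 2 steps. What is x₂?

g′(x) = 9x² + 8x + 4
Step 1: g′(-2) = 24; x₁ = -2 − 0.02·24 = -2.48
Step 2: g′(-2.48) = 39.5136; x₂ = -2.48 − 0.02·39.5136 = -3.270272

-3.270272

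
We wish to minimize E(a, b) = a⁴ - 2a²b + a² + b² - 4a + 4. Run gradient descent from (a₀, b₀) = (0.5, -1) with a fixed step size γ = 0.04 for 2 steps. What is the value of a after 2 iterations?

0.54102272

∇E = (4a³ - 4ab + 2a - 4, -2a² + 2b)
Step 1: at (0.5, -1), ∇E = (-0.5, -2.5) → (0.5, -1) − 0.04·(-0.5, -2.5) = (0.52, -0.9)
Step 2: at (0.52, -0.9), ∇E = (-0.525568, -2.3408) → (0.52, -0.9) − 0.04·(-0.525568, -2.3408) = (0.54102272, -0.806368)
a = 0.54102272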